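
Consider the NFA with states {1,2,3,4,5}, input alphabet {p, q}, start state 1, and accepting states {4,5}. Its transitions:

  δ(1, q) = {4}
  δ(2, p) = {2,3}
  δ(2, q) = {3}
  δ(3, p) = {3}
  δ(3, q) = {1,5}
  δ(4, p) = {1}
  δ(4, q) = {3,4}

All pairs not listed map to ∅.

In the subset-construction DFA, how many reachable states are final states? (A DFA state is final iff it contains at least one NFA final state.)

Start state of the DFA: {1}.
{1} --p--> ∅  [new]
{1} --q--> {4}  [new]
∅ --p--> ∅  [seen]
∅ --q--> ∅  [seen]
{4} --p--> {1}  [seen]
{4} --q--> {3,4}  [new]
{3,4} --p--> {1,3}  [new]
{3,4} --q--> {1,3,4,5}  [new]
{1,3} --p--> {3}  [new]
{1,3} --q--> {1,4,5}  [new]
{1,3,4,5} --p--> {1,3}  [seen]
{1,3,4,5} --q--> {1,3,4,5}  [seen]
{3} --p--> {3}  [seen]
{3} --q--> {1,5}  [new]
{1,4,5} --p--> {1}  [seen]
{1,4,5} --q--> {3,4}  [seen]
{1,5} --p--> ∅  [seen]
{1,5} --q--> {4}  [seen]
Reachable DFA states: {1}, ∅, {4}, {3,4}, {1,3}, {1,3,4,5}, {3}, {1,4,5}, {1,5}.
Accepting DFA states (contain an NFA accepting state): {4}, {3,4}, {1,3,4,5}, {1,4,5}, {1,5}.

5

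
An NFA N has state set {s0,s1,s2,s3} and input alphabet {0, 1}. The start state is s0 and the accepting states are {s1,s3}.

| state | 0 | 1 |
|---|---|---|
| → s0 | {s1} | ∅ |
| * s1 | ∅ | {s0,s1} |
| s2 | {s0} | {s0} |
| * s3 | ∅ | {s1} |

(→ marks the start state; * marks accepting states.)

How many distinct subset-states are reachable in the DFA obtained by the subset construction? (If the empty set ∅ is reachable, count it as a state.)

4

Start state of the DFA: {s0}.
{s0} --0--> {s1}  [new]
{s0} --1--> ∅  [new]
{s1} --0--> ∅  [seen]
{s1} --1--> {s0,s1}  [new]
∅ --0--> ∅  [seen]
∅ --1--> ∅  [seen]
{s0,s1} --0--> {s1}  [seen]
{s0,s1} --1--> {s0,s1}  [seen]
Reachable DFA states: {s0}, {s1}, ∅, {s0,s1}.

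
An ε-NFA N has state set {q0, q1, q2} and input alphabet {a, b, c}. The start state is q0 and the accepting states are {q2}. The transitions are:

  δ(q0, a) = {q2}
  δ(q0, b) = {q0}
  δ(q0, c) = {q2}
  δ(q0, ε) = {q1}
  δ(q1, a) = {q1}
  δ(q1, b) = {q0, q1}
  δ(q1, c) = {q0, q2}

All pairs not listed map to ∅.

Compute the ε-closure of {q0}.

{q0, q1}

Begin with {q0}.
q0 →ε {q1}; add q1.
ε-closure = {q0, q1}.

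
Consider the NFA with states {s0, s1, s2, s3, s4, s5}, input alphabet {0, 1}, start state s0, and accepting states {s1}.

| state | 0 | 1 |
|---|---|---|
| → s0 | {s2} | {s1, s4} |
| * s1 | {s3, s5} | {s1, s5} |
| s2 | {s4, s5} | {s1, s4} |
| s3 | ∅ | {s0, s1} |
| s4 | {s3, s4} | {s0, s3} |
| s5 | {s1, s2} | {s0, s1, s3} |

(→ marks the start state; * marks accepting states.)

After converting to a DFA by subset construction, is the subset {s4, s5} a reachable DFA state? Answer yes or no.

yes

Start state of the DFA: {s0}.
{s0} --0--> {s2}  [new]
{s0} --1--> {s1, s4}  [new]
{s2} --0--> {s4, s5}  [new]
{s2} --1--> {s1, s4}  [seen]
{s1, s4} --0--> {s3, s4, s5}  [new]
{s1, s4} --1--> {s0, s1, s3, s5}  [new]
{s4, s5} --0--> {s1, s2, s3, s4}  [new]
{s4, s5} --1--> {s0, s1, s3}  [new]
{s3, s4, s5} --0--> {s1, s2, s3, s4}  [seen]
{s3, s4, s5} --1--> {s0, s1, s3}  [seen]
{s0, s1, s3, s5} --0--> {s1, s2, s3, s5}  [new]
{s0, s1, s3, s5} --1--> {s0, s1, s3, s4, s5}  [new]
{s1, s2, s3, s4} --0--> {s3, s4, s5}  [seen]
{s1, s2, s3, s4} --1--> {s0, s1, s3, s4, s5}  [seen]
{s0, s1, s3} --0--> {s2, s3, s5}  [new]
{s0, s1, s3} --1--> {s0, s1, s4, s5}  [new]
{s1, s2, s3, s5} --0--> {s1, s2, s3, s4, s5}  [new]
{s1, s2, s3, s5} --1--> {s0, s1, s3, s4, s5}  [seen]
{s0, s1, s3, s4, s5} --0--> {s1, s2, s3, s4, s5}  [seen]
{s0, s1, s3, s4, s5} --1--> {s0, s1, s3, s4, s5}  [seen]
{s2, s3, s5} --0--> {s1, s2, s4, s5}  [new]
{s2, s3, s5} --1--> {s0, s1, s3, s4}  [new]
{s0, s1, s4, s5} --0--> {s1, s2, s3, s4, s5}  [seen]
{s0, s1, s4, s5} --1--> {s0, s1, s3, s4, s5}  [seen]
{s1, s2, s3, s4, s5} --0--> {s1, s2, s3, s4, s5}  [seen]
{s1, s2, s3, s4, s5} --1--> {s0, s1, s3, s4, s5}  [seen]
{s1, s2, s4, s5} --0--> {s1, s2, s3, s4, s5}  [seen]
{s1, s2, s4, s5} --1--> {s0, s1, s3, s4, s5}  [seen]
{s0, s1, s3, s4} --0--> {s2, s3, s4, s5}  [new]
{s0, s1, s3, s4} --1--> {s0, s1, s3, s4, s5}  [seen]
{s2, s3, s4, s5} --0--> {s1, s2, s3, s4, s5}  [seen]
{s2, s3, s4, s5} --1--> {s0, s1, s3, s4}  [seen]
Reachable DFA states: {s0}, {s2}, {s1, s4}, {s4, s5}, {s3, s4, s5}, {s0, s1, s3, s5}, {s1, s2, s3, s4}, {s0, s1, s3}, {s1, s2, s3, s5}, {s0, s1, s3, s4, s5}, {s2, s3, s5}, {s0, s1, s4, s5}, {s1, s2, s3, s4, s5}, {s1, s2, s4, s5}, {s0, s1, s3, s4}, {s2, s3, s4, s5}.
{s4, s5} is among them.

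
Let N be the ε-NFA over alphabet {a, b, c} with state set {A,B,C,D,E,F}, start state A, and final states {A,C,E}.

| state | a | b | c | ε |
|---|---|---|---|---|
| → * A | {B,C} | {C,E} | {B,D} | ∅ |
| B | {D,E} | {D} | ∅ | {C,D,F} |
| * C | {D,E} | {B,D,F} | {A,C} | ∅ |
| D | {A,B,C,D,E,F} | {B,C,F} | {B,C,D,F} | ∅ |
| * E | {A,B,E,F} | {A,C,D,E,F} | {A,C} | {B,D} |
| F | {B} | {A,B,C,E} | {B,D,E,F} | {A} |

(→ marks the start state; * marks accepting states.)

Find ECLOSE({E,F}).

Begin with {E,F}.
E →ε {B,D}; add B, D.
B →ε {C,D,F}; add C.
F →ε {A}; add A.
ε-closure = {A,B,C,D,E,F}.

{A,B,C,D,E,F}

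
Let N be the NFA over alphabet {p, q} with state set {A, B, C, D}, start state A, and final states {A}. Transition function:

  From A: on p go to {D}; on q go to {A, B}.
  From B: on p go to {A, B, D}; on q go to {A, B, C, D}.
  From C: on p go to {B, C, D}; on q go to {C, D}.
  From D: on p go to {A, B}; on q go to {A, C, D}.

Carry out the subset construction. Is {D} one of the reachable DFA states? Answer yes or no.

Start state of the DFA: {A}.
{A} --p--> {D}  [new]
{A} --q--> {A, B}  [new]
{D} --p--> {A, B}  [seen]
{D} --q--> {A, C, D}  [new]
{A, B} --p--> {A, B, D}  [new]
{A, B} --q--> {A, B, C, D}  [new]
{A, C, D} --p--> {A, B, C, D}  [seen]
{A, C, D} --q--> {A, B, C, D}  [seen]
{A, B, D} --p--> {A, B, D}  [seen]
{A, B, D} --q--> {A, B, C, D}  [seen]
{A, B, C, D} --p--> {A, B, C, D}  [seen]
{A, B, C, D} --q--> {A, B, C, D}  [seen]
Reachable DFA states: {A}, {D}, {A, B}, {A, C, D}, {A, B, D}, {A, B, C, D}.
{D} is among them.

yes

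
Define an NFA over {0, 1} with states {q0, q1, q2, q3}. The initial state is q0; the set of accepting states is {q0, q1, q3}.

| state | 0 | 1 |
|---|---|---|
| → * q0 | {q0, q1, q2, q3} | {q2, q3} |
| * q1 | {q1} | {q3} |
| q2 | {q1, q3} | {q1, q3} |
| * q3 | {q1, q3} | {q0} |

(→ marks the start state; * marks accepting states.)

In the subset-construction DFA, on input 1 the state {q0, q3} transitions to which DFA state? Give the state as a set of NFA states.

{q0, q2, q3}

δ(q0,1) = {q2, q3}; δ(q3,1) = {q0}.
Union: {q0, q2, q3}.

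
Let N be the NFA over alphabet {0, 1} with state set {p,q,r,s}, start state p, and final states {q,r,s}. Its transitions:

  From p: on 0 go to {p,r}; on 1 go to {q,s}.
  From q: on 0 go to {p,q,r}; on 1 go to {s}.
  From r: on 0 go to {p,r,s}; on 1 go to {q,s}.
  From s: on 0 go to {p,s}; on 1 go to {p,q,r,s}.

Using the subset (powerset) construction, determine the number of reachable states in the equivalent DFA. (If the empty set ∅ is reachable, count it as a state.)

5

Start state of the DFA: {p}.
{p} --0--> {p,r}  [new]
{p} --1--> {q,s}  [new]
{p,r} --0--> {p,r,s}  [new]
{p,r} --1--> {q,s}  [seen]
{q,s} --0--> {p,q,r,s}  [new]
{q,s} --1--> {p,q,r,s}  [seen]
{p,r,s} --0--> {p,r,s}  [seen]
{p,r,s} --1--> {p,q,r,s}  [seen]
{p,q,r,s} --0--> {p,q,r,s}  [seen]
{p,q,r,s} --1--> {p,q,r,s}  [seen]
Reachable DFA states: {p}, {p,r}, {q,s}, {p,r,s}, {p,q,r,s}.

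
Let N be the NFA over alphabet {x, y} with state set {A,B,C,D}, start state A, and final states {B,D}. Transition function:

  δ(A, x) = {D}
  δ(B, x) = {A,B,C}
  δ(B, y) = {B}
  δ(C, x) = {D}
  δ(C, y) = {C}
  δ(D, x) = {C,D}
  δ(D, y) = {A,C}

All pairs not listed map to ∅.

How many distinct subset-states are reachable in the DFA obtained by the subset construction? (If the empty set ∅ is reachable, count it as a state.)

Start state of the DFA: {A}.
{A} --x--> {D}  [new]
{A} --y--> ∅  [new]
{D} --x--> {C,D}  [new]
{D} --y--> {A,C}  [new]
∅ --x--> ∅  [seen]
∅ --y--> ∅  [seen]
{C,D} --x--> {C,D}  [seen]
{C,D} --y--> {A,C}  [seen]
{A,C} --x--> {D}  [seen]
{A,C} --y--> {C}  [new]
{C} --x--> {D}  [seen]
{C} --y--> {C}  [seen]
Reachable DFA states: {A}, {D}, ∅, {C,D}, {A,C}, {C}.

6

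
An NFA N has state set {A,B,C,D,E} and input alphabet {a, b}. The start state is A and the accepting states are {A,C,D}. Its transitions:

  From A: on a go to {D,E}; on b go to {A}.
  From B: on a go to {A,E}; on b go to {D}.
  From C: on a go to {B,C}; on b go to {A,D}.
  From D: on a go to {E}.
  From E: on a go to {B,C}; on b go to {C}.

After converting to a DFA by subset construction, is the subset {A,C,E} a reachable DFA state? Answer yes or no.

no

Start state of the DFA: {A}.
{A} --a--> {D,E}  [new]
{A} --b--> {A}  [seen]
{D,E} --a--> {B,C,E}  [new]
{D,E} --b--> {C}  [new]
{B,C,E} --a--> {A,B,C,E}  [new]
{B,C,E} --b--> {A,C,D}  [new]
{C} --a--> {B,C}  [new]
{C} --b--> {A,D}  [new]
{A,B,C,E} --a--> {A,B,C,D,E}  [new]
{A,B,C,E} --b--> {A,C,D}  [seen]
{A,C,D} --a--> {B,C,D,E}  [new]
{A,C,D} --b--> {A,D}  [seen]
{B,C} --a--> {A,B,C,E}  [seen]
{B,C} --b--> {A,D}  [seen]
{A,D} --a--> {D,E}  [seen]
{A,D} --b--> {A}  [seen]
{A,B,C,D,E} --a--> {A,B,C,D,E}  [seen]
{A,B,C,D,E} --b--> {A,C,D}  [seen]
{B,C,D,E} --a--> {A,B,C,E}  [seen]
{B,C,D,E} --b--> {A,C,D}  [seen]
Reachable DFA states: {A}, {D,E}, {B,C,E}, {C}, {A,B,C,E}, {A,C,D}, {B,C}, {A,D}, {A,B,C,D,E}, {B,C,D,E}.
{A,C,E} is not among them.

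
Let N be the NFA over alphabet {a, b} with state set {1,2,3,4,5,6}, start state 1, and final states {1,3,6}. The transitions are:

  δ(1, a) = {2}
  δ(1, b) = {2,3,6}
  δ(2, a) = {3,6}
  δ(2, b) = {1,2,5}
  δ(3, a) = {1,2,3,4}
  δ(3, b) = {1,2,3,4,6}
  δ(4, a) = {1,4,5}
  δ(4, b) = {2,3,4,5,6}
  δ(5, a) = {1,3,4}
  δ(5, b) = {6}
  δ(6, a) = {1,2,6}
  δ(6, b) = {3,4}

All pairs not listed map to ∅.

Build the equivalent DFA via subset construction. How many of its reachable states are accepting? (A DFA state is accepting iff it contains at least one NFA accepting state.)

7

Start state of the DFA: {1}.
{1} --a--> {2}  [new]
{1} --b--> {2,3,6}  [new]
{2} --a--> {3,6}  [new]
{2} --b--> {1,2,5}  [new]
{2,3,6} --a--> {1,2,3,4,6}  [new]
{2,3,6} --b--> {1,2,3,4,5,6}  [new]
{3,6} --a--> {1,2,3,4,6}  [seen]
{3,6} --b--> {1,2,3,4,6}  [seen]
{1,2,5} --a--> {1,2,3,4,6}  [seen]
{1,2,5} --b--> {1,2,3,5,6}  [new]
{1,2,3,4,6} --a--> {1,2,3,4,5,6}  [seen]
{1,2,3,4,6} --b--> {1,2,3,4,5,6}  [seen]
{1,2,3,4,5,6} --a--> {1,2,3,4,5,6}  [seen]
{1,2,3,4,5,6} --b--> {1,2,3,4,5,6}  [seen]
{1,2,3,5,6} --a--> {1,2,3,4,6}  [seen]
{1,2,3,5,6} --b--> {1,2,3,4,5,6}  [seen]
Reachable DFA states: {1}, {2}, {2,3,6}, {3,6}, {1,2,5}, {1,2,3,4,6}, {1,2,3,4,5,6}, {1,2,3,5,6}.
Accepting DFA states (contain an NFA accepting state): {1}, {2,3,6}, {3,6}, {1,2,5}, {1,2,3,4,6}, {1,2,3,4,5,6}, {1,2,3,5,6}.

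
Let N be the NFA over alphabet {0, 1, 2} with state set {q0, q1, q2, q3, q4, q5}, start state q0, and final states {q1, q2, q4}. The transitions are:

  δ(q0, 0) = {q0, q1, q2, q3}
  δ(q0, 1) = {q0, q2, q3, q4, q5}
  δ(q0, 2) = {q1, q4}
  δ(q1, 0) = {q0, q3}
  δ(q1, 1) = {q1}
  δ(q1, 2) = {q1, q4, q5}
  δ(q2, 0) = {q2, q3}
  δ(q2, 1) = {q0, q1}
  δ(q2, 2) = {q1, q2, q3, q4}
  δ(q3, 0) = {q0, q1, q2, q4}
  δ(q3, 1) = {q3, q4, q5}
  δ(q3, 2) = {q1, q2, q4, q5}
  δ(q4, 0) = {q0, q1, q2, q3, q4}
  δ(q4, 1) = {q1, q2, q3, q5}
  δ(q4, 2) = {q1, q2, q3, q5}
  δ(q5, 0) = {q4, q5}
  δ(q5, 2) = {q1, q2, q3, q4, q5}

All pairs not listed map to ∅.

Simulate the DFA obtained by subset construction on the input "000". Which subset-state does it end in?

Start: {q0}.
δ(q0,0) = {q0, q1, q2, q3}.
Union: {q0, q1, q2, q3}.
After 0: {q0, q1, q2, q3}.
δ(q0,0) = {q0, q1, q2, q3}; δ(q1,0) = {q0, q3}; δ(q2,0) = {q2, q3}; δ(q3,0) = {q0, q1, q2, q4}.
Union: {q0, q1, q2, q3, q4}.
After 0: {q0, q1, q2, q3, q4}.
δ(q0,0) = {q0, q1, q2, q3}; δ(q1,0) = {q0, q3}; δ(q2,0) = {q2, q3}; δ(q3,0) = {q0, q1, q2, q4}; δ(q4,0) = {q0, q1, q2, q3, q4}.
Union: {q0, q1, q2, q3, q4}.
After 0: {q0, q1, q2, q3, q4}.

{q0, q1, q2, q3, q4}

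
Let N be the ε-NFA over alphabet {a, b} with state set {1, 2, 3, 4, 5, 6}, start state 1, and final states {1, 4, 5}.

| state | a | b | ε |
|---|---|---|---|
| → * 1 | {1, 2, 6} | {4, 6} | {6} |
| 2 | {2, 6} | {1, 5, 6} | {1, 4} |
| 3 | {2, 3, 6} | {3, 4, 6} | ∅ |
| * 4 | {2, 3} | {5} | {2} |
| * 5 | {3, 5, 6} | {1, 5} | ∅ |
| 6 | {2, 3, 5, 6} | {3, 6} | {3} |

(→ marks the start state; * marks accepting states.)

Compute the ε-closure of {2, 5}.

{1, 2, 3, 4, 5, 6}

Begin with {2, 5}.
2 →ε {1, 4}; add 1, 4.
1 →ε {6}; add 6.
6 →ε {3}; add 3.
ε-closure = {1, 2, 3, 4, 5, 6}.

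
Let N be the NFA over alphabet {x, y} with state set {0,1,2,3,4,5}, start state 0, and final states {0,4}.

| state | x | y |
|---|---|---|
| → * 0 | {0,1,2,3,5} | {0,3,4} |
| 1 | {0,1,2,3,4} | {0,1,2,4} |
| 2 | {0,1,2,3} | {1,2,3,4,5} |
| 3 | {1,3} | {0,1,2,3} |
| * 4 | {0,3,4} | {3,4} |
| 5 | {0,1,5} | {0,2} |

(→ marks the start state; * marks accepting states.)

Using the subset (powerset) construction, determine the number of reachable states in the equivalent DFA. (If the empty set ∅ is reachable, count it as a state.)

5

Start state of the DFA: {0}.
{0} --x--> {0,1,2,3,5}  [new]
{0} --y--> {0,3,4}  [new]
{0,1,2,3,5} --x--> {0,1,2,3,4,5}  [new]
{0,1,2,3,5} --y--> {0,1,2,3,4,5}  [seen]
{0,3,4} --x--> {0,1,2,3,4,5}  [seen]
{0,3,4} --y--> {0,1,2,3,4}  [new]
{0,1,2,3,4,5} --x--> {0,1,2,3,4,5}  [seen]
{0,1,2,3,4,5} --y--> {0,1,2,3,4,5}  [seen]
{0,1,2,3,4} --x--> {0,1,2,3,4,5}  [seen]
{0,1,2,3,4} --y--> {0,1,2,3,4,5}  [seen]
Reachable DFA states: {0}, {0,1,2,3,5}, {0,3,4}, {0,1,2,3,4,5}, {0,1,2,3,4}.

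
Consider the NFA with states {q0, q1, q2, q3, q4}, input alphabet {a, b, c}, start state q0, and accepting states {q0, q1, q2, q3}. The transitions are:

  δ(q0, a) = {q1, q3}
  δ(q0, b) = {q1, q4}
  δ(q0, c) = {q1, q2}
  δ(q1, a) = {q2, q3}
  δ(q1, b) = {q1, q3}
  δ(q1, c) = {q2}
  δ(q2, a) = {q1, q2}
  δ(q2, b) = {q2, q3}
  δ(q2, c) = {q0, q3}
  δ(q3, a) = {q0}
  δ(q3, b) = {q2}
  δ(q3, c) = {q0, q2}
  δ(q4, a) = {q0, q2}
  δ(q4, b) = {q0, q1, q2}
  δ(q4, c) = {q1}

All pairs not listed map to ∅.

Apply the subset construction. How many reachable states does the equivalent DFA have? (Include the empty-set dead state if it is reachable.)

Start state of the DFA: {q0}.
{q0} --a--> {q1, q3}  [new]
{q0} --b--> {q1, q4}  [new]
{q0} --c--> {q1, q2}  [new]
{q1, q3} --a--> {q0, q2, q3}  [new]
{q1, q3} --b--> {q1, q2, q3}  [new]
{q1, q3} --c--> {q0, q2}  [new]
{q1, q4} --a--> {q0, q2, q3}  [seen]
{q1, q4} --b--> {q0, q1, q2, q3}  [new]
{q1, q4} --c--> {q1, q2}  [seen]
{q1, q2} --a--> {q1, q2, q3}  [seen]
{q1, q2} --b--> {q1, q2, q3}  [seen]
{q1, q2} --c--> {q0, q2, q3}  [seen]
{q0, q2, q3} --a--> {q0, q1, q2, q3}  [seen]
{q0, q2, q3} --b--> {q1, q2, q3, q4}  [new]
{q0, q2, q3} --c--> {q0, q1, q2, q3}  [seen]
{q1, q2, q3} --a--> {q0, q1, q2, q3}  [seen]
{q1, q2, q3} --b--> {q1, q2, q3}  [seen]
{q1, q2, q3} --c--> {q0, q2, q3}  [seen]
{q0, q2} --a--> {q1, q2, q3}  [seen]
{q0, q2} --b--> {q1, q2, q3, q4}  [seen]
{q0, q2} --c--> {q0, q1, q2, q3}  [seen]
{q0, q1, q2, q3} --a--> {q0, q1, q2, q3}  [seen]
{q0, q1, q2, q3} --b--> {q1, q2, q3, q4}  [seen]
{q0, q1, q2, q3} --c--> {q0, q1, q2, q3}  [seen]
{q1, q2, q3, q4} --a--> {q0, q1, q2, q3}  [seen]
{q1, q2, q3, q4} --b--> {q0, q1, q2, q3}  [seen]
{q1, q2, q3, q4} --c--> {q0, q1, q2, q3}  [seen]
Reachable DFA states: {q0}, {q1, q3}, {q1, q4}, {q1, q2}, {q0, q2, q3}, {q1, q2, q3}, {q0, q2}, {q0, q1, q2, q3}, {q1, q2, q3, q4}.

9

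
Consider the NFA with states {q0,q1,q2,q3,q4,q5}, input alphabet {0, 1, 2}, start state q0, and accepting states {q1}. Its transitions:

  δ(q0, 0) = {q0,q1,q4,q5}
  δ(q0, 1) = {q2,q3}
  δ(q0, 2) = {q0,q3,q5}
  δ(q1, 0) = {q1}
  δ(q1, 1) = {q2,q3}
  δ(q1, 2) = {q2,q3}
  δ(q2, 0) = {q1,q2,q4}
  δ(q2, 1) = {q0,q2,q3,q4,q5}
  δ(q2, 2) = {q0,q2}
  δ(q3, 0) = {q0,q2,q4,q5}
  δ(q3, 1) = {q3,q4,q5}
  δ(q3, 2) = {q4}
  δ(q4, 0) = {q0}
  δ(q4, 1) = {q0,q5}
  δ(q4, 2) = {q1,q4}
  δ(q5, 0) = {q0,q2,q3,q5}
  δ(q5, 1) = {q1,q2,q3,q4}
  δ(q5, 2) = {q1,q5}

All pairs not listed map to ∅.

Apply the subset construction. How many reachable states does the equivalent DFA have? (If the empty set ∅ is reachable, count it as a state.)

Start state of the DFA: {q0}.
{q0} --0--> {q0,q1,q4,q5}  [new]
{q0} --1--> {q2,q3}  [new]
{q0} --2--> {q0,q3,q5}  [new]
{q0,q1,q4,q5} --0--> {q0,q1,q2,q3,q4,q5}  [new]
{q0,q1,q4,q5} --1--> {q0,q1,q2,q3,q4,q5}  [seen]
{q0,q1,q4,q5} --2--> {q0,q1,q2,q3,q4,q5}  [seen]
{q2,q3} --0--> {q0,q1,q2,q4,q5}  [new]
{q2,q3} --1--> {q0,q2,q3,q4,q5}  [new]
{q2,q3} --2--> {q0,q2,q4}  [new]
{q0,q3,q5} --0--> {q0,q1,q2,q3,q4,q5}  [seen]
{q0,q3,q5} --1--> {q1,q2,q3,q4,q5}  [new]
{q0,q3,q5} --2--> {q0,q1,q3,q4,q5}  [new]
{q0,q1,q2,q3,q4,q5} --0--> {q0,q1,q2,q3,q4,q5}  [seen]
{q0,q1,q2,q3,q4,q5} --1--> {q0,q1,q2,q3,q4,q5}  [seen]
{q0,q1,q2,q3,q4,q5} --2--> {q0,q1,q2,q3,q4,q5}  [seen]
{q0,q1,q2,q4,q5} --0--> {q0,q1,q2,q3,q4,q5}  [seen]
{q0,q1,q2,q4,q5} --1--> {q0,q1,q2,q3,q4,q5}  [seen]
{q0,q1,q2,q4,q5} --2--> {q0,q1,q2,q3,q4,q5}  [seen]
{q0,q2,q3,q4,q5} --0--> {q0,q1,q2,q3,q4,q5}  [seen]
{q0,q2,q3,q4,q5} --1--> {q0,q1,q2,q3,q4,q5}  [seen]
{q0,q2,q3,q4,q5} --2--> {q0,q1,q2,q3,q4,q5}  [seen]
{q0,q2,q4} --0--> {q0,q1,q2,q4,q5}  [seen]
{q0,q2,q4} --1--> {q0,q2,q3,q4,q5}  [seen]
{q0,q2,q4} --2--> {q0,q1,q2,q3,q4,q5}  [seen]
{q1,q2,q3,q4,q5} --0--> {q0,q1,q2,q3,q4,q5}  [seen]
{q1,q2,q3,q4,q5} --1--> {q0,q1,q2,q3,q4,q5}  [seen]
{q1,q2,q3,q4,q5} --2--> {q0,q1,q2,q3,q4,q5}  [seen]
{q0,q1,q3,q4,q5} --0--> {q0,q1,q2,q3,q4,q5}  [seen]
{q0,q1,q3,q4,q5} --1--> {q0,q1,q2,q3,q4,q5}  [seen]
{q0,q1,q3,q4,q5} --2--> {q0,q1,q2,q3,q4,q5}  [seen]
Reachable DFA states: {q0}, {q0,q1,q4,q5}, {q2,q3}, {q0,q3,q5}, {q0,q1,q2,q3,q4,q5}, {q0,q1,q2,q4,q5}, {q0,q2,q3,q4,q5}, {q0,q2,q4}, {q1,q2,q3,q4,q5}, {q0,q1,q3,q4,q5}.

10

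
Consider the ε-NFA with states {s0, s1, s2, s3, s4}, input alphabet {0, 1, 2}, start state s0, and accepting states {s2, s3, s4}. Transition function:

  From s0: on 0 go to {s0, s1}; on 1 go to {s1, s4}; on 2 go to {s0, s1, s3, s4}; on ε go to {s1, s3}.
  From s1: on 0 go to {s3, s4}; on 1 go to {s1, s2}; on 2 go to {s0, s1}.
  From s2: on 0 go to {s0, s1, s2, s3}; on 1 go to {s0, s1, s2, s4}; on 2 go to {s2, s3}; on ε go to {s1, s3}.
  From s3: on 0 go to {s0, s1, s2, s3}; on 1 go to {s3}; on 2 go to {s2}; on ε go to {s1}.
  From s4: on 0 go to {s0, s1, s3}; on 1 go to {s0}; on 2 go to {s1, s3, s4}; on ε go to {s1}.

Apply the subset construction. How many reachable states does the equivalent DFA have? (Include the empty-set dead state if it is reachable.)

3

Start state of the DFA: {s0, s1, s3} (ε-closure of the NFA start).
{s0, s1, s3} --0--> {s0, s1, s2, s3, s4}  [new]
{s0, s1, s3} --1--> {s1, s2, s3, s4}  [new]
{s0, s1, s3} --2--> {s0, s1, s2, s3, s4}  [seen]
{s0, s1, s2, s3, s4} --0--> {s0, s1, s2, s3, s4}  [seen]
{s0, s1, s2, s3, s4} --1--> {s0, s1, s2, s3, s4}  [seen]
{s0, s1, s2, s3, s4} --2--> {s0, s1, s2, s3, s4}  [seen]
{s1, s2, s3, s4} --0--> {s0, s1, s2, s3, s4}  [seen]
{s1, s2, s3, s4} --1--> {s0, s1, s2, s3, s4}  [seen]
{s1, s2, s3, s4} --2--> {s0, s1, s2, s3, s4}  [seen]
Reachable DFA states: {s0, s1, s3}, {s0, s1, s2, s3, s4}, {s1, s2, s3, s4}.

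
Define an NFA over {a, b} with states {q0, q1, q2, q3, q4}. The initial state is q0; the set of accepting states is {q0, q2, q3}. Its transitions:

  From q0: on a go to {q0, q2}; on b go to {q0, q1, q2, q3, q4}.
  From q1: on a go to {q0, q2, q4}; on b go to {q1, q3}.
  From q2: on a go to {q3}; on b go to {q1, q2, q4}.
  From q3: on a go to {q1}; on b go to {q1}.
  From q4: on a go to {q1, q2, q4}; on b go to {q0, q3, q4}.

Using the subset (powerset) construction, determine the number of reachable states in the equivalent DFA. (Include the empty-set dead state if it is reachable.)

5

Start state of the DFA: {q0}.
{q0} --a--> {q0, q2}  [new]
{q0} --b--> {q0, q1, q2, q3, q4}  [new]
{q0, q2} --a--> {q0, q2, q3}  [new]
{q0, q2} --b--> {q0, q1, q2, q3, q4}  [seen]
{q0, q1, q2, q3, q4} --a--> {q0, q1, q2, q3, q4}  [seen]
{q0, q1, q2, q3, q4} --b--> {q0, q1, q2, q3, q4}  [seen]
{q0, q2, q3} --a--> {q0, q1, q2, q3}  [new]
{q0, q2, q3} --b--> {q0, q1, q2, q3, q4}  [seen]
{q0, q1, q2, q3} --a--> {q0, q1, q2, q3, q4}  [seen]
{q0, q1, q2, q3} --b--> {q0, q1, q2, q3, q4}  [seen]
Reachable DFA states: {q0}, {q0, q2}, {q0, q1, q2, q3, q4}, {q0, q2, q3}, {q0, q1, q2, q3}.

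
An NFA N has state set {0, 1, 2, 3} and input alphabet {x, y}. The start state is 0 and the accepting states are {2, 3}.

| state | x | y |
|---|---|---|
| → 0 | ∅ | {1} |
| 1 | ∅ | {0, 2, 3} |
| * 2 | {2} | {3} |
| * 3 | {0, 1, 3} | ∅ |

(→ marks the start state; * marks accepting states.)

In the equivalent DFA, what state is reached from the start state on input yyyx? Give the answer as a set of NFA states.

{0, 1, 3}

Start: {0}.
δ(0,y) = {1}.
Union: {1}.
After y: {1}.
δ(1,y) = {0, 2, 3}.
Union: {0, 2, 3}.
After y: {0, 2, 3}.
δ(0,y) = {1}; δ(2,y) = {3}; δ(3,y) = ∅.
Union: {1, 3}.
After y: {1, 3}.
δ(1,x) = ∅; δ(3,x) = {0, 1, 3}.
Union: {0, 1, 3}.
After x: {0, 1, 3}.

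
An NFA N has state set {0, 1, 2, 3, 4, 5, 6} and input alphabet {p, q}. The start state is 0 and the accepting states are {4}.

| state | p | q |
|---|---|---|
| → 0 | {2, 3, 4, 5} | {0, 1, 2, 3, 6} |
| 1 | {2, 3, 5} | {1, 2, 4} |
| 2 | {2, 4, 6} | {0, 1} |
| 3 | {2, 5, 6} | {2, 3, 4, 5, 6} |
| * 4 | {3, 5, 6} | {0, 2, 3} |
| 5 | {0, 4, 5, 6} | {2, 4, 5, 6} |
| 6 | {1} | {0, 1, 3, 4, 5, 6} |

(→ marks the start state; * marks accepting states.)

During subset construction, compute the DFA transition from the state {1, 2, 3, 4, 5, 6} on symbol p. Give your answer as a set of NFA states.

{0, 1, 2, 3, 4, 5, 6}

δ(1,p) = {2, 3, 5}; δ(2,p) = {2, 4, 6}; δ(3,p) = {2, 5, 6}; δ(4,p) = {3, 5, 6}; δ(5,p) = {0, 4, 5, 6}; δ(6,p) = {1}.
Union: {0, 1, 2, 3, 4, 5, 6}.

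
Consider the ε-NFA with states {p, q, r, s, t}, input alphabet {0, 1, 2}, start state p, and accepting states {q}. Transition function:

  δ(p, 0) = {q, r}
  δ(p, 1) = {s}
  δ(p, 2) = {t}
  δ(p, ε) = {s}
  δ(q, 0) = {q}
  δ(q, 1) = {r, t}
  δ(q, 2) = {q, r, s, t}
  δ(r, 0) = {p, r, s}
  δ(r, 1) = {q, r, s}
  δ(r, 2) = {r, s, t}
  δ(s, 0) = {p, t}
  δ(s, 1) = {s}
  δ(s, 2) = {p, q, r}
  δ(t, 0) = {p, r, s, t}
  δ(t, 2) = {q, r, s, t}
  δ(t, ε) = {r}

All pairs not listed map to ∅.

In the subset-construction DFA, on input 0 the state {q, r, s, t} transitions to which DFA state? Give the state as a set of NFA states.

δ(q,0) = {q}; δ(r,0) = {p, r, s}; δ(s,0) = {p, t}; δ(t,0) = {p, r, s, t}.
Union: {p, q, r, s, t}.

{p, q, r, s, t}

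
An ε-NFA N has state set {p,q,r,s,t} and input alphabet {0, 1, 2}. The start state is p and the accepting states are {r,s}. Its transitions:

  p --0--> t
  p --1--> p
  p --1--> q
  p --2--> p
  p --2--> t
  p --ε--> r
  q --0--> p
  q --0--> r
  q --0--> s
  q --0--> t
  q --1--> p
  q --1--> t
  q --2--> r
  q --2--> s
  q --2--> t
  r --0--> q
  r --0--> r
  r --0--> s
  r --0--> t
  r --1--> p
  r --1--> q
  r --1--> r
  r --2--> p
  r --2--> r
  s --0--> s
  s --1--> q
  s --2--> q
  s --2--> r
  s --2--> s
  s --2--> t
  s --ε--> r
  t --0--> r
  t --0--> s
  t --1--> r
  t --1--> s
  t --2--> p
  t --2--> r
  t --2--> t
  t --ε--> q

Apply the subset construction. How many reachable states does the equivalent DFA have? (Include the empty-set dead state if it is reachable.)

5

Start state of the DFA: {p,r} (ε-closure of the NFA start).
{p,r} --0--> {q,r,s,t}  [new]
{p,r} --1--> {p,q,r}  [new]
{p,r} --2--> {p,q,r,t}  [new]
{q,r,s,t} --0--> {p,q,r,s,t}  [new]
{q,r,s,t} --1--> {p,q,r,s,t}  [seen]
{q,r,s,t} --2--> {p,q,r,s,t}  [seen]
{p,q,r} --0--> {p,q,r,s,t}  [seen]
{p,q,r} --1--> {p,q,r,t}  [seen]
{p,q,r} --2--> {p,q,r,s,t}  [seen]
{p,q,r,t} --0--> {p,q,r,s,t}  [seen]
{p,q,r,t} --1--> {p,q,r,s,t}  [seen]
{p,q,r,t} --2--> {p,q,r,s,t}  [seen]
{p,q,r,s,t} --0--> {p,q,r,s,t}  [seen]
{p,q,r,s,t} --1--> {p,q,r,s,t}  [seen]
{p,q,r,s,t} --2--> {p,q,r,s,t}  [seen]
Reachable DFA states: {p,r}, {q,r,s,t}, {p,q,r}, {p,q,r,t}, {p,q,r,s,t}.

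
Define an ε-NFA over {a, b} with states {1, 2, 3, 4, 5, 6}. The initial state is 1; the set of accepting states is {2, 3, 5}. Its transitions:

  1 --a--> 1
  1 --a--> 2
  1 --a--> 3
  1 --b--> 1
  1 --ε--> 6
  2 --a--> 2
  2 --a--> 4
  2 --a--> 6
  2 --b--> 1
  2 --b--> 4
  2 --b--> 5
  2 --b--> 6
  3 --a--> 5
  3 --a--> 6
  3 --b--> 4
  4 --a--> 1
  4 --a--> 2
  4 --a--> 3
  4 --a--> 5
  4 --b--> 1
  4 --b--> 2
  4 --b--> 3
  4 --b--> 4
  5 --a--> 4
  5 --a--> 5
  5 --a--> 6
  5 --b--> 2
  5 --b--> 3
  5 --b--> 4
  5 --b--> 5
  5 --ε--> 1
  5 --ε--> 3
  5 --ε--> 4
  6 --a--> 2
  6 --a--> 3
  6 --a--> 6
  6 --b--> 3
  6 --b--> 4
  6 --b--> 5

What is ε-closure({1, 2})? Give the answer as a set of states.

Begin with {1, 2}.
1 →ε {6}; add 6.
ε-closure = {1, 2, 6}.

{1, 2, 6}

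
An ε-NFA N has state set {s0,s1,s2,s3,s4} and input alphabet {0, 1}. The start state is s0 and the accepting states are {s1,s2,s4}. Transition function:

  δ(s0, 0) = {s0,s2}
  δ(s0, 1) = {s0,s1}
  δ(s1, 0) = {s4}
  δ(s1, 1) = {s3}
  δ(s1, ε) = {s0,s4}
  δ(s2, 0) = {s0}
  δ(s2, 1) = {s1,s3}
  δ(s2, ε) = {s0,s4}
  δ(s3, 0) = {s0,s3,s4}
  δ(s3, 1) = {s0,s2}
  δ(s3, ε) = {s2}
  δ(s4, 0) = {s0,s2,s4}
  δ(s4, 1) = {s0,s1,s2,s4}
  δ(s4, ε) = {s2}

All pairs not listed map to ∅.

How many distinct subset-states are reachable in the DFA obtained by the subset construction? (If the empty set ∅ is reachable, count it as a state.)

Start state of the DFA: {s0} (ε-closure of the NFA start).
{s0} --0--> {s0,s2,s4}  [new]
{s0} --1--> {s0,s1,s2,s4}  [new]
{s0,s2,s4} --0--> {s0,s2,s4}  [seen]
{s0,s2,s4} --1--> {s0,s1,s2,s3,s4}  [new]
{s0,s1,s2,s4} --0--> {s0,s2,s4}  [seen]
{s0,s1,s2,s4} --1--> {s0,s1,s2,s3,s4}  [seen]
{s0,s1,s2,s3,s4} --0--> {s0,s2,s3,s4}  [new]
{s0,s1,s2,s3,s4} --1--> {s0,s1,s2,s3,s4}  [seen]
{s0,s2,s3,s4} --0--> {s0,s2,s3,s4}  [seen]
{s0,s2,s3,s4} --1--> {s0,s1,s2,s3,s4}  [seen]
Reachable DFA states: {s0}, {s0,s2,s4}, {s0,s1,s2,s4}, {s0,s1,s2,s3,s4}, {s0,s2,s3,s4}.

5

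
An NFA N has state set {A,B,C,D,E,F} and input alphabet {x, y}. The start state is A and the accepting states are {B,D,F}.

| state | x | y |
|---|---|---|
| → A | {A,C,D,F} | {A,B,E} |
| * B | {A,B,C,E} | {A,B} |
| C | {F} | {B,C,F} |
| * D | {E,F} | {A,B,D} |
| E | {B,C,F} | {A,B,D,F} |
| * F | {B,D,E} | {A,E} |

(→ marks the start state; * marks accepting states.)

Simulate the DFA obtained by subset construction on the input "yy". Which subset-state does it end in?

{A,B,D,E,F}

Start: {A}.
δ(A,y) = {A,B,E}.
Union: {A,B,E}.
After y: {A,B,E}.
δ(A,y) = {A,B,E}; δ(B,y) = {A,B}; δ(E,y) = {A,B,D,F}.
Union: {A,B,D,E,F}.
After y: {A,B,D,E,F}.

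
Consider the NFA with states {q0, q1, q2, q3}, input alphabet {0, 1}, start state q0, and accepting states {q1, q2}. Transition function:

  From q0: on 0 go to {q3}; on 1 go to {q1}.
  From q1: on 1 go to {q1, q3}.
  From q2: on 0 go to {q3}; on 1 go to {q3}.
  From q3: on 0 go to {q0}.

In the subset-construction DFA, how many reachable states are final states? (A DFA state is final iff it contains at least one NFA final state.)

2

Start state of the DFA: {q0}.
{q0} --0--> {q3}  [new]
{q0} --1--> {q1}  [new]
{q3} --0--> {q0}  [seen]
{q3} --1--> ∅  [new]
{q1} --0--> ∅  [seen]
{q1} --1--> {q1, q3}  [new]
∅ --0--> ∅  [seen]
∅ --1--> ∅  [seen]
{q1, q3} --0--> {q0}  [seen]
{q1, q3} --1--> {q1, q3}  [seen]
Reachable DFA states: {q0}, {q3}, {q1}, ∅, {q1, q3}.
Accepting DFA states (contain an NFA accepting state): {q1}, {q1, q3}.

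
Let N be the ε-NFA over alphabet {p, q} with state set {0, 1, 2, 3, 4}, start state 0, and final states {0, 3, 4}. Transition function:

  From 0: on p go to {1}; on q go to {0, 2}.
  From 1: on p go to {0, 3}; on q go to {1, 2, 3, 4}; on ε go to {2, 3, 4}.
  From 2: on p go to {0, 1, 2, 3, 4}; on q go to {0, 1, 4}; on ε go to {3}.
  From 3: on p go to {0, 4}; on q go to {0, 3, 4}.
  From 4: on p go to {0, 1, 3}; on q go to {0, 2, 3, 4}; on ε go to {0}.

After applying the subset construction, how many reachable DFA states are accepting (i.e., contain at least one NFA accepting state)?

Start state of the DFA: {0} (ε-closure of the NFA start).
{0} --p--> {0, 1, 2, 3, 4}  [new]
{0} --q--> {0, 2, 3}  [new]
{0, 1, 2, 3, 4} --p--> {0, 1, 2, 3, 4}  [seen]
{0, 1, 2, 3, 4} --q--> {0, 1, 2, 3, 4}  [seen]
{0, 2, 3} --p--> {0, 1, 2, 3, 4}  [seen]
{0, 2, 3} --q--> {0, 1, 2, 3, 4}  [seen]
Reachable DFA states: {0}, {0, 1, 2, 3, 4}, {0, 2, 3}.
Accepting DFA states (contain an NFA accepting state): {0}, {0, 1, 2, 3, 4}, {0, 2, 3}.

3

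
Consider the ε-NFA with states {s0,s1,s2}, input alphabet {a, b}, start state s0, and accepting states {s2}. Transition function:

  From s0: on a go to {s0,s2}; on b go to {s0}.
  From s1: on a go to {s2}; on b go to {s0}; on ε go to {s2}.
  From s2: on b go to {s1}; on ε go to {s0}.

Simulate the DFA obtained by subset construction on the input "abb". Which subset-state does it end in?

{s0,s1,s2}

Start: {s0}.
δ(s0,a) = {s0,s2}.
Union: {s0,s2}.
After a: {s0,s2}.
δ(s0,b) = {s0}; δ(s2,b) = {s1}.
Union: {s0,s1}.
ε-closure gives {s0,s1,s2}.
After b: {s0,s1,s2}.
δ(s0,b) = {s0}; δ(s1,b) = {s0}; δ(s2,b) = {s1}.
Union: {s0,s1}.
ε-closure gives {s0,s1,s2}.
After b: {s0,s1,s2}.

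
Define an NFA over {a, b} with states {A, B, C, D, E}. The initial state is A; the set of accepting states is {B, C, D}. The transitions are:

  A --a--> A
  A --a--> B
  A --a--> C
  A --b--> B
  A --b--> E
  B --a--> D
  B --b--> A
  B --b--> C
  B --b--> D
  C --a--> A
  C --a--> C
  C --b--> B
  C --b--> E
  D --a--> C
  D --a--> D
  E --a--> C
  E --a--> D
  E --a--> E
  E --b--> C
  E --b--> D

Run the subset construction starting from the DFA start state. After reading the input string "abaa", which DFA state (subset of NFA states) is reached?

{A, B, C, D, E}

Start: {A}.
δ(A,a) = {A, B, C}.
Union: {A, B, C}.
After a: {A, B, C}.
δ(A,b) = {B, E}; δ(B,b) = {A, C, D}; δ(C,b) = {B, E}.
Union: {A, B, C, D, E}.
After b: {A, B, C, D, E}.
δ(A,a) = {A, B, C}; δ(B,a) = {D}; δ(C,a) = {A, C}; δ(D,a) = {C, D}; δ(E,a) = {C, D, E}.
Union: {A, B, C, D, E}.
After a: {A, B, C, D, E}.
δ(A,a) = {A, B, C}; δ(B,a) = {D}; δ(C,a) = {A, C}; δ(D,a) = {C, D}; δ(E,a) = {C, D, E}.
Union: {A, B, C, D, E}.
After a: {A, B, C, D, E}.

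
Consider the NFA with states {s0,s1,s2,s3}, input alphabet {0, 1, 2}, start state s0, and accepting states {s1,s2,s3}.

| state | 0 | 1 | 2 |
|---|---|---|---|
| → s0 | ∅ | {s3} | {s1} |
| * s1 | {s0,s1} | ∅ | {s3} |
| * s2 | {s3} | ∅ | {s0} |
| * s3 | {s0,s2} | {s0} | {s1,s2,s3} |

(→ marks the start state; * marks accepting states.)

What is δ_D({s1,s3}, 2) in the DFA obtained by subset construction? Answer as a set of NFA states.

δ(s1,2) = {s3}; δ(s3,2) = {s1,s2,s3}.
Union: {s1,s2,s3}.

{s1,s2,s3}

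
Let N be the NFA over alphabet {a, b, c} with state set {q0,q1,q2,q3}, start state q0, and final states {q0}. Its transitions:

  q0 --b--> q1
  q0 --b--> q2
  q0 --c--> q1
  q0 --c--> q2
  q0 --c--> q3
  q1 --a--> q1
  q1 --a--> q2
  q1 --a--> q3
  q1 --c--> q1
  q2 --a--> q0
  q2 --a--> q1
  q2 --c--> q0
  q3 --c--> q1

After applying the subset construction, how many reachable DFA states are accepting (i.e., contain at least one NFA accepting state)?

Start state of the DFA: {q0}.
{q0} --a--> ∅  [new]
{q0} --b--> {q1,q2}  [new]
{q0} --c--> {q1,q2,q3}  [new]
∅ --a--> ∅  [seen]
∅ --b--> ∅  [seen]
∅ --c--> ∅  [seen]
{q1,q2} --a--> {q0,q1,q2,q3}  [new]
{q1,q2} --b--> ∅  [seen]
{q1,q2} --c--> {q0,q1}  [new]
{q1,q2,q3} --a--> {q0,q1,q2,q3}  [seen]
{q1,q2,q3} --b--> ∅  [seen]
{q1,q2,q3} --c--> {q0,q1}  [seen]
{q0,q1,q2,q3} --a--> {q0,q1,q2,q3}  [seen]
{q0,q1,q2,q3} --b--> {q1,q2}  [seen]
{q0,q1,q2,q3} --c--> {q0,q1,q2,q3}  [seen]
{q0,q1} --a--> {q1,q2,q3}  [seen]
{q0,q1} --b--> {q1,q2}  [seen]
{q0,q1} --c--> {q1,q2,q3}  [seen]
Reachable DFA states: {q0}, ∅, {q1,q2}, {q1,q2,q3}, {q0,q1,q2,q3}, {q0,q1}.
Accepting DFA states (contain an NFA accepting state): {q0}, {q0,q1,q2,q3}, {q0,q1}.

3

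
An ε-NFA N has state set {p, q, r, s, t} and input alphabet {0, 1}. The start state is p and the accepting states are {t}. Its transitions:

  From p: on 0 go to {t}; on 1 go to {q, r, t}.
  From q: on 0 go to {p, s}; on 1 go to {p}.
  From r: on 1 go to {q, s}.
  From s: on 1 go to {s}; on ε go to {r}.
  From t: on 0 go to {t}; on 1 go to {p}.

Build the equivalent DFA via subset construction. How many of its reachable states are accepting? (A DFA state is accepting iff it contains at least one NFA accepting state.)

Start state of the DFA: {p} (ε-closure of the NFA start).
{p} --0--> {t}  [new]
{p} --1--> {q, r, t}  [new]
{t} --0--> {t}  [seen]
{t} --1--> {p}  [seen]
{q, r, t} --0--> {p, r, s, t}  [new]
{q, r, t} --1--> {p, q, r, s}  [new]
{p, r, s, t} --0--> {t}  [seen]
{p, r, s, t} --1--> {p, q, r, s, t}  [new]
{p, q, r, s} --0--> {p, r, s, t}  [seen]
{p, q, r, s} --1--> {p, q, r, s, t}  [seen]
{p, q, r, s, t} --0--> {p, r, s, t}  [seen]
{p, q, r, s, t} --1--> {p, q, r, s, t}  [seen]
Reachable DFA states: {p}, {t}, {q, r, t}, {p, r, s, t}, {p, q, r, s}, {p, q, r, s, t}.
Accepting DFA states (contain an NFA accepting state): {t}, {q, r, t}, {p, r, s, t}, {p, q, r, s, t}.

4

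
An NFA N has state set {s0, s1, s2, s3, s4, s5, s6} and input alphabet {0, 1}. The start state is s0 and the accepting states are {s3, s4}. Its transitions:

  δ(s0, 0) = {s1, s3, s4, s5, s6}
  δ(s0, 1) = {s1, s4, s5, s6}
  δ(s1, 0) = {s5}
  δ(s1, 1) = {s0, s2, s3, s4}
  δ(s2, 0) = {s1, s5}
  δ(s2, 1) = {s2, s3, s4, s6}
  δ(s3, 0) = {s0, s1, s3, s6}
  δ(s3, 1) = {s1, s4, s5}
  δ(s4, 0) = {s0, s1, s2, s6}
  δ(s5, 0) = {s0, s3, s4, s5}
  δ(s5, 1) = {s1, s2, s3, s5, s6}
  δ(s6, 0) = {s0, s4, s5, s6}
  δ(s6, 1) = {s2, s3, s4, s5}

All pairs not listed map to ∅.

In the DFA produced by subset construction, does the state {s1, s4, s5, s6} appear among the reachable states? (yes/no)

yes

Start state of the DFA: {s0}.
{s0} --0--> {s1, s3, s4, s5, s6}  [new]
{s0} --1--> {s1, s4, s5, s6}  [new]
{s1, s3, s4, s5, s6} --0--> {s0, s1, s2, s3, s4, s5, s6}  [new]
{s1, s3, s4, s5, s6} --1--> {s0, s1, s2, s3, s4, s5, s6}  [seen]
{s1, s4, s5, s6} --0--> {s0, s1, s2, s3, s4, s5, s6}  [seen]
{s1, s4, s5, s6} --1--> {s0, s1, s2, s3, s4, s5, s6}  [seen]
{s0, s1, s2, s3, s4, s5, s6} --0--> {s0, s1, s2, s3, s4, s5, s6}  [seen]
{s0, s1, s2, s3, s4, s5, s6} --1--> {s0, s1, s2, s3, s4, s5, s6}  [seen]
Reachable DFA states: {s0}, {s1, s3, s4, s5, s6}, {s1, s4, s5, s6}, {s0, s1, s2, s3, s4, s5, s6}.
{s1, s4, s5, s6} is among them.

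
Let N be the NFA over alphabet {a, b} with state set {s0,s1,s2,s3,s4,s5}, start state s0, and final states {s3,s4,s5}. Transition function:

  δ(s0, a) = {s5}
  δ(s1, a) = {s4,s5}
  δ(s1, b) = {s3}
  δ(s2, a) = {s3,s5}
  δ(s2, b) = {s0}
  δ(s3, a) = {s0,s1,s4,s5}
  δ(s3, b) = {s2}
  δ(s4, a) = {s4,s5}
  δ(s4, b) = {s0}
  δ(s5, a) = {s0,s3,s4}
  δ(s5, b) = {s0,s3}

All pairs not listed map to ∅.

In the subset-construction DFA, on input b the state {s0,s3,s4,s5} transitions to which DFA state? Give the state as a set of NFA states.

{s0,s2,s3}

δ(s0,b) = ∅; δ(s3,b) = {s2}; δ(s4,b) = {s0}; δ(s5,b) = {s0,s3}.
Union: {s0,s2,s3}.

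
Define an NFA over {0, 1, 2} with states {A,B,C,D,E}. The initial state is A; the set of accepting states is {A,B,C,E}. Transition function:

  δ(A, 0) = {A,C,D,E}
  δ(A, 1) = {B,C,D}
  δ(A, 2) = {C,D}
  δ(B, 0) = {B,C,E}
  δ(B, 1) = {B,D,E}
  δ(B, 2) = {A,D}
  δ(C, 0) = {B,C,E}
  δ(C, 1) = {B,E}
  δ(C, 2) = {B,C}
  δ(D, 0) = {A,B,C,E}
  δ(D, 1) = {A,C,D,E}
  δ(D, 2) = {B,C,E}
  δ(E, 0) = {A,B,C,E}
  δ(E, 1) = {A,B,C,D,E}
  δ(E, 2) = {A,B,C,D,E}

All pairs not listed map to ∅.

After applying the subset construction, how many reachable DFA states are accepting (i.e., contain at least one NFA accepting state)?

Start state of the DFA: {A}.
{A} --0--> {A,C,D,E}  [new]
{A} --1--> {B,C,D}  [new]
{A} --2--> {C,D}  [new]
{A,C,D,E} --0--> {A,B,C,D,E}  [new]
{A,C,D,E} --1--> {A,B,C,D,E}  [seen]
{A,C,D,E} --2--> {A,B,C,D,E}  [seen]
{B,C,D} --0--> {A,B,C,E}  [new]
{B,C,D} --1--> {A,B,C,D,E}  [seen]
{B,C,D} --2--> {A,B,C,D,E}  [seen]
{C,D} --0--> {A,B,C,E}  [seen]
{C,D} --1--> {A,B,C,D,E}  [seen]
{C,D} --2--> {B,C,E}  [new]
{A,B,C,D,E} --0--> {A,B,C,D,E}  [seen]
{A,B,C,D,E} --1--> {A,B,C,D,E}  [seen]
{A,B,C,D,E} --2--> {A,B,C,D,E}  [seen]
{A,B,C,E} --0--> {A,B,C,D,E}  [seen]
{A,B,C,E} --1--> {A,B,C,D,E}  [seen]
{A,B,C,E} --2--> {A,B,C,D,E}  [seen]
{B,C,E} --0--> {A,B,C,E}  [seen]
{B,C,E} --1--> {A,B,C,D,E}  [seen]
{B,C,E} --2--> {A,B,C,D,E}  [seen]
Reachable DFA states: {A}, {A,C,D,E}, {B,C,D}, {C,D}, {A,B,C,D,E}, {A,B,C,E}, {B,C,E}.
Accepting DFA states (contain an NFA accepting state): {A}, {A,C,D,E}, {B,C,D}, {C,D}, {A,B,C,D,E}, {A,B,C,E}, {B,C,E}.

7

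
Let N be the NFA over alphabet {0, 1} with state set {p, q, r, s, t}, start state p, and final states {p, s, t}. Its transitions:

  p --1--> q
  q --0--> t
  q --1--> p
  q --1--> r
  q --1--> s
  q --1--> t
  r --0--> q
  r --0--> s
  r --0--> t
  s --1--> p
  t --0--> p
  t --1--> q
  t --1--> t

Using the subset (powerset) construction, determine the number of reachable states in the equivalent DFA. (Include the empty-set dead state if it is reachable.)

10

Start state of the DFA: {p}.
{p} --0--> ∅  [new]
{p} --1--> {q}  [new]
∅ --0--> ∅  [seen]
∅ --1--> ∅  [seen]
{q} --0--> {t}  [new]
{q} --1--> {p, r, s, t}  [new]
{t} --0--> {p}  [seen]
{t} --1--> {q, t}  [new]
{p, r, s, t} --0--> {p, q, s, t}  [new]
{p, r, s, t} --1--> {p, q, t}  [new]
{q, t} --0--> {p, t}  [new]
{q, t} --1--> {p, q, r, s, t}  [new]
{p, q, s, t} --0--> {p, t}  [seen]
{p, q, s, t} --1--> {p, q, r, s, t}  [seen]
{p, q, t} --0--> {p, t}  [seen]
{p, q, t} --1--> {p, q, r, s, t}  [seen]
{p, t} --0--> {p}  [seen]
{p, t} --1--> {q, t}  [seen]
{p, q, r, s, t} --0--> {p, q, s, t}  [seen]
{p, q, r, s, t} --1--> {p, q, r, s, t}  [seen]
Reachable DFA states: {p}, ∅, {q}, {t}, {p, r, s, t}, {q, t}, {p, q, s, t}, {p, q, t}, {p, t}, {p, q, r, s, t}.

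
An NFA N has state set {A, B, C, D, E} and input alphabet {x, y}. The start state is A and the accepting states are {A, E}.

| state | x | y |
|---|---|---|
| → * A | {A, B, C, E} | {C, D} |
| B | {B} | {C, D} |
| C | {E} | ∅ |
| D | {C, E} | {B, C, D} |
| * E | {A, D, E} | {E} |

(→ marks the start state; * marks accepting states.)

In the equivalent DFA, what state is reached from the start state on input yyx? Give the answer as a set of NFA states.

Start: {A}.
δ(A,y) = {C, D}.
Union: {C, D}.
After y: {C, D}.
δ(C,y) = ∅; δ(D,y) = {B, C, D}.
Union: {B, C, D}.
After y: {B, C, D}.
δ(B,x) = {B}; δ(C,x) = {E}; δ(D,x) = {C, E}.
Union: {B, C, E}.
After x: {B, C, E}.

{B, C, E}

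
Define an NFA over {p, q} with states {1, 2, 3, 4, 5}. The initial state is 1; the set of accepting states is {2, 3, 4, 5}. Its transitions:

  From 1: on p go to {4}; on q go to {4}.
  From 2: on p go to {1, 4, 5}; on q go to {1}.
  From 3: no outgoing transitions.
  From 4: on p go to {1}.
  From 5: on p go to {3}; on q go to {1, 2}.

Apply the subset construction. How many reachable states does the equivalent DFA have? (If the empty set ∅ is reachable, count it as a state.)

3

Start state of the DFA: {1}.
{1} --p--> {4}  [new]
{1} --q--> {4}  [seen]
{4} --p--> {1}  [seen]
{4} --q--> ∅  [new]
∅ --p--> ∅  [seen]
∅ --q--> ∅  [seen]
Reachable DFA states: {1}, {4}, ∅.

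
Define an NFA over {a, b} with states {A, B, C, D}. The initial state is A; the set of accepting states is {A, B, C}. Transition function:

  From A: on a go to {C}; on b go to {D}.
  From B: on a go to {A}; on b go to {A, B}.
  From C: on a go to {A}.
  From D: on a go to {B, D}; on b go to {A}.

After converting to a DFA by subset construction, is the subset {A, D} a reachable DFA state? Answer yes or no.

Start state of the DFA: {A}.
{A} --a--> {C}  [new]
{A} --b--> {D}  [new]
{C} --a--> {A}  [seen]
{C} --b--> ∅  [new]
{D} --a--> {B, D}  [new]
{D} --b--> {A}  [seen]
∅ --a--> ∅  [seen]
∅ --b--> ∅  [seen]
{B, D} --a--> {A, B, D}  [new]
{B, D} --b--> {A, B}  [new]
{A, B, D} --a--> {A, B, C, D}  [new]
{A, B, D} --b--> {A, B, D}  [seen]
{A, B} --a--> {A, C}  [new]
{A, B} --b--> {A, B, D}  [seen]
{A, B, C, D} --a--> {A, B, C, D}  [seen]
{A, B, C, D} --b--> {A, B, D}  [seen]
{A, C} --a--> {A, C}  [seen]
{A, C} --b--> {D}  [seen]
Reachable DFA states: {A}, {C}, {D}, ∅, {B, D}, {A, B, D}, {A, B}, {A, B, C, D}, {A, C}.
{A, D} is not among them.

no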